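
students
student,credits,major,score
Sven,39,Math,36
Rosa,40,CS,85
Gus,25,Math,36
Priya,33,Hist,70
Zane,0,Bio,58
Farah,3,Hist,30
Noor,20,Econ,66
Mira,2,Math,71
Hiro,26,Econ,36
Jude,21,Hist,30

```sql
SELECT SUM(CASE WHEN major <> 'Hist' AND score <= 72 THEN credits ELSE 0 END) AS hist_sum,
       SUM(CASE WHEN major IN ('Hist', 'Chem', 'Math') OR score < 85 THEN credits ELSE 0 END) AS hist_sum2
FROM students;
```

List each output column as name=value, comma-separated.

hist_sum=112, hist_sum2=169

[hist_sum: major <> 'Hist' AND score <= 72]
student=Sven: ✓ → 39
student=Rosa: ✗
student=Gus: ✓ → 25
student=Priya: ✗
student=Zane: ✓ → 0
student=Farah: ✗
student=Noor: ✓ → 20
student=Mira: ✓ → 2
student=Hiro: ✓ → 26
student=Jude: ✗
hist_sum = 39 + 25 + 20 + 2 + 26 = 112
—
[hist_sum2: major IN ('Hist', 'Chem', 'Math') OR score < 85]
student=Sven: ✓ → 39
student=Rosa: ✗
student=Gus: ✓ → 25
student=Priya: ✓ → 33
student=Zane: ✓ → 0
student=Farah: ✓ → 3
student=Noor: ✓ → 20
student=Mira: ✓ → 2
student=Hiro: ✓ → 26
student=Jude: ✓ → 21
hist_sum2 = 39 + 25 + 33 + 3 + 20 + 2 + 26 + 21 = 169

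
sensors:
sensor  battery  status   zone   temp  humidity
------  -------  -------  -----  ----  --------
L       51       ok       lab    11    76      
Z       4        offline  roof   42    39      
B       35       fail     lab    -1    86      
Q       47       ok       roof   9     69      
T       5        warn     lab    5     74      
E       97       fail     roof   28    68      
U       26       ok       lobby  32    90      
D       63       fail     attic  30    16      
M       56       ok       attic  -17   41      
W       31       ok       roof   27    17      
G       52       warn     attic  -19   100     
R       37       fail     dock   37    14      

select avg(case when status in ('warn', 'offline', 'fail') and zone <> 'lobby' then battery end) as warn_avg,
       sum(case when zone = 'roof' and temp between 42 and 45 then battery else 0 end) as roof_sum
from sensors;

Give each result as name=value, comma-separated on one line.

warn_avg=41.8571428571, roof_sum=4

[warn_avg: status in ('warn', 'offline', 'fail') and zone <> 'lobby']
sensor=L: ✗
sensor=Z: ✓ → 4
sensor=B: ✓ → 35
sensor=Q: ✗
sensor=T: ✓ → 5
sensor=E: ✓ → 97
sensor=U: ✗
sensor=D: ✓ → 63
sensor=M: ✗
sensor=W: ✗
sensor=G: ✓ → 52
sensor=R: ✓ → 37
warn_avg = (4 + 35 + 5 + 97 + 63 + 52 + 37) / 7 = 41.8571428571
—
[roof_sum: zone = 'roof' and temp between 42 and 45]
sensor=L: ✗
sensor=Z: ✓ → 4
sensor=B: ✗
sensor=Q: ✗
sensor=T: ✗
sensor=E: ✗
sensor=U: ✗
sensor=D: ✗
sensor=M: ✗
sensor=W: ✗
sensor=G: ✗
sensor=R: ✗
roof_sum = 4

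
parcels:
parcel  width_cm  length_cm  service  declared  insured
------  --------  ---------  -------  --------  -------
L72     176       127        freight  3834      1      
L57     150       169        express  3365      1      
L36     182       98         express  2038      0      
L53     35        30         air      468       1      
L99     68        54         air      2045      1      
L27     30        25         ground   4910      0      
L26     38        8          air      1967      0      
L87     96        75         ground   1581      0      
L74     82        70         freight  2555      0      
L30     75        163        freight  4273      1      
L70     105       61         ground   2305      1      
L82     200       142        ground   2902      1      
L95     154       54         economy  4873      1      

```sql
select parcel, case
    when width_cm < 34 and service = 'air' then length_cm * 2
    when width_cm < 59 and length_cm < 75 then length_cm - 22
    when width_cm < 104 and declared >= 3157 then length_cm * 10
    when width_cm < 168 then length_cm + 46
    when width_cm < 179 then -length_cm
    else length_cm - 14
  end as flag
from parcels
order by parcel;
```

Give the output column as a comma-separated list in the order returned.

parcel=L26: width_cm < 59 and length_cm < 75 → -14
parcel=L27: width_cm < 59 and length_cm < 75 → 3
parcel=L30: width_cm < 104 and declared >= 3157 → 1630
parcel=L36: ELSE → 84
parcel=L53: width_cm < 59 and length_cm < 75 → 8
parcel=L57: width_cm < 168 → 215
parcel=L70: width_cm < 168 → 107
parcel=L72: width_cm < 179 → -127
parcel=L74: width_cm < 168 → 116
parcel=L82: ELSE → 128
parcel=L87: width_cm < 168 → 121
parcel=L95: width_cm < 168 → 100
parcel=L99: width_cm < 168 → 100

-14, 3, 1630, 84, 8, 215, 107, -127, 116, 128, 121, 100, 100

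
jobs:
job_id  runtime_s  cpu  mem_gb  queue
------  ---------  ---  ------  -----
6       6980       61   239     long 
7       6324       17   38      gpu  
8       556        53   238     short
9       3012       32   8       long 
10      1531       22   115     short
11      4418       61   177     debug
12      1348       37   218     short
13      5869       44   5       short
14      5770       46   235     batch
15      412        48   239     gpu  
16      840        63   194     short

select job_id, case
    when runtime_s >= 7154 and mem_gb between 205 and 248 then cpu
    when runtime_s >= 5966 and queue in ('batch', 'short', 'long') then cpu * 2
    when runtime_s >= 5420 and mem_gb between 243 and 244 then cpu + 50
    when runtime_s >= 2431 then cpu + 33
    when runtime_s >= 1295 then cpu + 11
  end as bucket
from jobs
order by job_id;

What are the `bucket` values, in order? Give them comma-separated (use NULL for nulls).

job_id=6: runtime_s >= 5966 and queue in ('batch', 'short', 'long') → 122
job_id=7: runtime_s >= 2431 → 50
job_id=8: (no match → NULL) → NULL
job_id=9: runtime_s >= 2431 → 65
job_id=10: runtime_s >= 1295 → 33
job_id=11: runtime_s >= 2431 → 94
job_id=12: runtime_s >= 1295 → 48
job_id=13: runtime_s >= 2431 → 77
job_id=14: runtime_s >= 2431 → 79
job_id=15: (no match → NULL) → NULL
job_id=16: (no match → NULL) → NULL

122, 50, NULL, 65, 33, 94, 48, 77, 79, NULL, NULL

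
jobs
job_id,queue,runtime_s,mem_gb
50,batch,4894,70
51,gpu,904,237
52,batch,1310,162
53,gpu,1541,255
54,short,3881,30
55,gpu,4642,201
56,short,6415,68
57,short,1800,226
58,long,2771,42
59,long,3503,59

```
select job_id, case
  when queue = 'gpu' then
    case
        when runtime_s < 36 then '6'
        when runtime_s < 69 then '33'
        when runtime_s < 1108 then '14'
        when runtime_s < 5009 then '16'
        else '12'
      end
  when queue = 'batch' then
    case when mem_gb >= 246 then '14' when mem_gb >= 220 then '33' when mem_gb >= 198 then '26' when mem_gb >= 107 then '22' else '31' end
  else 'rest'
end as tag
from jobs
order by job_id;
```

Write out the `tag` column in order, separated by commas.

31, 14, 22, 16, rest, 16, rest, rest, rest, rest

job_id=50: queue='batch' → inner[ELSE] → 31
job_id=51: queue='gpu' → inner[runtime_s < 1108] → 14
job_id=52: queue='batch' → inner[mem_gb >= 107] → 22
job_id=53: queue='gpu' → inner[runtime_s < 5009] → 16
job_id=54: queue='short' → outer ELSE → rest
job_id=55: queue='gpu' → inner[runtime_s < 5009] → 16
job_id=56: queue='short' → outer ELSE → rest
job_id=57: queue='short' → outer ELSE → rest
job_id=58: queue='long' → outer ELSE → rest
job_id=59: queue='long' → outer ELSE → rest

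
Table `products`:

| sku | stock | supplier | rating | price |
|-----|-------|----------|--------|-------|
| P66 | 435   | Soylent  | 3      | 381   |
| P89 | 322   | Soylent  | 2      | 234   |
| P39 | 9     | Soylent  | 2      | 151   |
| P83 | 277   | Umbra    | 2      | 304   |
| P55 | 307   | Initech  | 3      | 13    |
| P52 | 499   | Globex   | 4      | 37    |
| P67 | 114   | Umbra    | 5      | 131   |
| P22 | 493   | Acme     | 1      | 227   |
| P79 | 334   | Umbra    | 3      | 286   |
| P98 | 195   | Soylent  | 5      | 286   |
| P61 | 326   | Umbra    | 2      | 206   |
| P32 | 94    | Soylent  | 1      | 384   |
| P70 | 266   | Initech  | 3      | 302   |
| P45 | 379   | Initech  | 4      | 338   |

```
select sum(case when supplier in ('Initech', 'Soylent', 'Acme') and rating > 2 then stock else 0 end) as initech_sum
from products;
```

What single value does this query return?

1582

sku=P66: ✓ → 435
sku=P89: ✗
sku=P39: ✗
sku=P83: ✗
sku=P55: ✓ → 307
sku=P52: ✗
sku=P67: ✗
sku=P22: ✗
sku=P79: ✗
sku=P98: ✓ → 195
sku=P61: ✗
sku=P32: ✗
sku=P70: ✓ → 266
sku=P45: ✓ → 379
initech_sum = 435 + 307 + 195 + 266 + 379 = 1582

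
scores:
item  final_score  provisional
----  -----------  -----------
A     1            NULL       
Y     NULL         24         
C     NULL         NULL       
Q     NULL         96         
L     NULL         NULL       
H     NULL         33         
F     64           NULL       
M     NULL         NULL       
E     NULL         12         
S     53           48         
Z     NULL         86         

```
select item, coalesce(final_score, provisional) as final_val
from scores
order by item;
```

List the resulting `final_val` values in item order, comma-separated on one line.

item=A: final_score=1 → 1
item=C: final_score=NULL, provisional=NULL (all NULL) → NULL
item=E: final_score=NULL, provisional=12 → 12
item=F: final_score=64 → 64
item=H: final_score=NULL, provisional=33 → 33
item=L: final_score=NULL, provisional=NULL (all NULL) → NULL
item=M: final_score=NULL, provisional=NULL (all NULL) → NULL
item=Q: final_score=NULL, provisional=96 → 96
item=S: final_score=53 → 53
item=Y: final_score=NULL, provisional=24 → 24
item=Z: final_score=NULL, provisional=86 → 86

1, NULL, 12, 64, 33, NULL, NULL, 96, 53, 24, 86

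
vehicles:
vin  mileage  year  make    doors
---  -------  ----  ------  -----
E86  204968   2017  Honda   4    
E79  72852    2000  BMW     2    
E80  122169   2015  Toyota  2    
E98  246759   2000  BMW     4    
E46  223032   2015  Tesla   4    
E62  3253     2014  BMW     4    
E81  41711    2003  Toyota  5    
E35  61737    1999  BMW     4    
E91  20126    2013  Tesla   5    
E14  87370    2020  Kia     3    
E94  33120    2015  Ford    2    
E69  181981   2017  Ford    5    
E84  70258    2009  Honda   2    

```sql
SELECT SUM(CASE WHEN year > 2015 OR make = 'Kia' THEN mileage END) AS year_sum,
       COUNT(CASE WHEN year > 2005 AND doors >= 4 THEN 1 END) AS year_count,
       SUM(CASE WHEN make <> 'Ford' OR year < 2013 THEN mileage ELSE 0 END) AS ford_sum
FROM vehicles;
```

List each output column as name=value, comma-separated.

year_sum=474319, year_count=5, ford_sum=1154235

[year_sum: year > 2015 OR make = 'Kia']
vin=E86: ✓ → 204968
vin=E79: ✗
vin=E80: ✗
vin=E98: ✗
vin=E46: ✗
vin=E62: ✗
vin=E81: ✗
vin=E35: ✗
vin=E91: ✗
vin=E14: ✓ → 87370
vin=E94: ✗
vin=E69: ✓ → 181981
vin=E84: ✗
year_sum = 204968 + 87370 + 181981 = 474319
—
[year_count: year > 2005 AND doors >= 4]
vin=E86: ✓ → 1
vin=E79: ✗
vin=E80: ✗
vin=E98: ✗
vin=E46: ✓ → 1
vin=E62: ✓ → 1
vin=E81: ✗
vin=E35: ✗
vin=E91: ✓ → 1
vin=E14: ✗
vin=E94: ✗
vin=E69: ✓ → 1
vin=E84: ✗
year_count = COUNT(1, 1, 1, 1, 1) = 5
—
[ford_sum: make <> 'Ford' OR year < 2013]
vin=E86: ✓ → 204968
vin=E79: ✓ → 72852
vin=E80: ✓ → 122169
vin=E98: ✓ → 246759
vin=E46: ✓ → 223032
vin=E62: ✓ → 3253
vin=E81: ✓ → 41711
vin=E35: ✓ → 61737
vin=E91: ✓ → 20126
vin=E14: ✓ → 87370
vin=E94: ✗
vin=E69: ✗
vin=E84: ✓ → 70258
ford_sum = 204968 + 72852 + 122169 + 246759 + 223032 + 3253 + 41711 + 61737 + 20126 + 87370 + 70258 = 1154235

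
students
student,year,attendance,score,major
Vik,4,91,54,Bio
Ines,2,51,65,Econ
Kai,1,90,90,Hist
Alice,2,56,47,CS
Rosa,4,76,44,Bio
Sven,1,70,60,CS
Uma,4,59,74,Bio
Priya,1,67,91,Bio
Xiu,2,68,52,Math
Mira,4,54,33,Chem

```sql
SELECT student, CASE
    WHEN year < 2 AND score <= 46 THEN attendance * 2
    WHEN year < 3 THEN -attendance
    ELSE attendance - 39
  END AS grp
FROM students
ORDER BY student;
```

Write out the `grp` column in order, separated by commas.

student=Alice: year < 3 → -56
student=Ines: year < 3 → -51
student=Kai: year < 3 → -90
student=Mira: ELSE → 15
student=Priya: year < 3 → -67
student=Rosa: ELSE → 37
student=Sven: year < 3 → -70
student=Uma: ELSE → 20
student=Vik: ELSE → 52
student=Xiu: year < 3 → -68

-56, -51, -90, 15, -67, 37, -70, 20, 52, -68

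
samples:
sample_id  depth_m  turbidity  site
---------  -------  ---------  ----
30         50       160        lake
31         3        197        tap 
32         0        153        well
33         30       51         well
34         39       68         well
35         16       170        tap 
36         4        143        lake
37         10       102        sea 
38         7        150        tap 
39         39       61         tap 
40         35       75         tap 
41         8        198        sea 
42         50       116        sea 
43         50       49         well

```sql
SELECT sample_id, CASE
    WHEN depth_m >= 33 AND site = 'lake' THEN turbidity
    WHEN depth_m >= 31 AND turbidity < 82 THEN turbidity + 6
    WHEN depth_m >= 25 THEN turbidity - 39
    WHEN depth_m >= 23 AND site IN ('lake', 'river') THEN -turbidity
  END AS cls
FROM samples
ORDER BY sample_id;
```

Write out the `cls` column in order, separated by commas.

160, NULL, NULL, 12, 74, NULL, NULL, NULL, NULL, 67, 81, NULL, 77, 55

sample_id=30: depth_m >= 33 AND site = 'lake' → 160
sample_id=31: (no match → NULL) → NULL
sample_id=32: (no match → NULL) → NULL
sample_id=33: depth_m >= 25 → 12
sample_id=34: depth_m >= 31 AND turbidity < 82 → 74
sample_id=35: (no match → NULL) → NULL
sample_id=36: (no match → NULL) → NULL
sample_id=37: (no match → NULL) → NULL
sample_id=38: (no match → NULL) → NULL
sample_id=39: depth_m >= 31 AND turbidity < 82 → 67
sample_id=40: depth_m >= 31 AND turbidity < 82 → 81
sample_id=41: (no match → NULL) → NULL
sample_id=42: depth_m >= 25 → 77
sample_id=43: depth_m >= 31 AND turbidity < 82 → 55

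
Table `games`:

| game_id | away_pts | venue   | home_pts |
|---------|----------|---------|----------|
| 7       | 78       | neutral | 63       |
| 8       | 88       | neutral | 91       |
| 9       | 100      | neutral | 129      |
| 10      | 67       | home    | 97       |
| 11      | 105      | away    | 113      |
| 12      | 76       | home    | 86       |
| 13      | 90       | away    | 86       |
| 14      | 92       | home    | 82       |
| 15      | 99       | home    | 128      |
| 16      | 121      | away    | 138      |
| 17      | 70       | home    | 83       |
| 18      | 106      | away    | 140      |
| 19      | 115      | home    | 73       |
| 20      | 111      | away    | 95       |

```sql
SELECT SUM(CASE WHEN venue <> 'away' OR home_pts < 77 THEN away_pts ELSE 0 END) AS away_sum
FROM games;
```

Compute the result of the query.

785

game_id=7: ✓ → 78
game_id=8: ✓ → 88
game_id=9: ✓ → 100
game_id=10: ✓ → 67
game_id=11: ✗
game_id=12: ✓ → 76
game_id=13: ✗
game_id=14: ✓ → 92
game_id=15: ✓ → 99
game_id=16: ✗
game_id=17: ✓ → 70
game_id=18: ✗
game_id=19: ✓ → 115
game_id=20: ✗
away_sum = 78 + 88 + 100 + 67 + 76 + 92 + 99 + 70 + 115 = 785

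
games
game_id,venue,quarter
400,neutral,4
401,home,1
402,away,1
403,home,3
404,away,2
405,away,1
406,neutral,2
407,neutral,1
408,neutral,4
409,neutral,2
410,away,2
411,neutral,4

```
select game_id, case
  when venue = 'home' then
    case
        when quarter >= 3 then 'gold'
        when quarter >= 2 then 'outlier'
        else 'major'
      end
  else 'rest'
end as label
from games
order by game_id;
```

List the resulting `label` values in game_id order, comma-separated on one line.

rest, major, rest, gold, rest, rest, rest, rest, rest, rest, rest, rest

game_id=400: venue='neutral' → outer ELSE → rest
game_id=401: venue='home' → inner[ELSE] → major
game_id=402: venue='away' → outer ELSE → rest
game_id=403: venue='home' → inner[quarter >= 3] → gold
game_id=404: venue='away' → outer ELSE → rest
game_id=405: venue='away' → outer ELSE → rest
game_id=406: venue='neutral' → outer ELSE → rest
game_id=407: venue='neutral' → outer ELSE → rest
game_id=408: venue='neutral' → outer ELSE → rest
game_id=409: venue='neutral' → outer ELSE → rest
game_id=410: venue='away' → outer ELSE → rest
game_id=411: venue='neutral' → outer ELSE → rest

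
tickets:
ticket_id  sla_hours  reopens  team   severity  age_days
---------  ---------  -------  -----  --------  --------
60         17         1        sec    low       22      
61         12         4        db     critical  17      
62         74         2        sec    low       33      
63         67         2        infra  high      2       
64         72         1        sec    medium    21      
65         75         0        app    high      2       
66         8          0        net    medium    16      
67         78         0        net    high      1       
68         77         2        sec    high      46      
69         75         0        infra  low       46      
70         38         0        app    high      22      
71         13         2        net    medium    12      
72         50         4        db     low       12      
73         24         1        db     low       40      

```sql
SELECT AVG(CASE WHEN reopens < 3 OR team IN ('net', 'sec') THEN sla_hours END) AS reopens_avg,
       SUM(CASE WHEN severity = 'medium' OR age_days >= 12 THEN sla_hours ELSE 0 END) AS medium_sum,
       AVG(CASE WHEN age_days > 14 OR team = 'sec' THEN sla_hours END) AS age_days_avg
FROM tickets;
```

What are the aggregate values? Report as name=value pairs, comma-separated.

reopens_avg=51.5, medium_sum=460, age_days_avg=44.1111111111

[reopens_avg: reopens < 3 OR team IN ('net', 'sec')]
ticket_id=60: ✓ → 17
ticket_id=61: ✗
ticket_id=62: ✓ → 74
ticket_id=63: ✓ → 67
ticket_id=64: ✓ → 72
ticket_id=65: ✓ → 75
ticket_id=66: ✓ → 8
ticket_id=67: ✓ → 78
ticket_id=68: ✓ → 77
ticket_id=69: ✓ → 75
ticket_id=70: ✓ → 38
ticket_id=71: ✓ → 13
ticket_id=72: ✗
ticket_id=73: ✓ → 24
reopens_avg = (17 + 74 + 67 + 72 + 75 + 8 + 78 + 77 + 75 + 38 + 13 + 24) / 12 = 51.5
—
[medium_sum: severity = 'medium' OR age_days >= 12]
ticket_id=60: ✓ → 17
ticket_id=61: ✓ → 12
ticket_id=62: ✓ → 74
ticket_id=63: ✗
ticket_id=64: ✓ → 72
ticket_id=65: ✗
ticket_id=66: ✓ → 8
ticket_id=67: ✗
ticket_id=68: ✓ → 77
ticket_id=69: ✓ → 75
ticket_id=70: ✓ → 38
ticket_id=71: ✓ → 13
ticket_id=72: ✓ → 50
ticket_id=73: ✓ → 24
medium_sum = 17 + 12 + 74 + 72 + 8 + 77 + 75 + 38 + 13 + 50 + 24 = 460
—
[age_days_avg: age_days > 14 OR team = 'sec']
ticket_id=60: ✓ → 17
ticket_id=61: ✓ → 12
ticket_id=62: ✓ → 74
ticket_id=63: ✗
ticket_id=64: ✓ → 72
ticket_id=65: ✗
ticket_id=66: ✓ → 8
ticket_id=67: ✗
ticket_id=68: ✓ → 77
ticket_id=69: ✓ → 75
ticket_id=70: ✓ → 38
ticket_id=71: ✗
ticket_id=72: ✗
ticket_id=73: ✓ → 24
age_days_avg = (17 + 12 + 74 + 72 + 8 + 77 + 75 + 38 + 24) / 9 = 44.1111111111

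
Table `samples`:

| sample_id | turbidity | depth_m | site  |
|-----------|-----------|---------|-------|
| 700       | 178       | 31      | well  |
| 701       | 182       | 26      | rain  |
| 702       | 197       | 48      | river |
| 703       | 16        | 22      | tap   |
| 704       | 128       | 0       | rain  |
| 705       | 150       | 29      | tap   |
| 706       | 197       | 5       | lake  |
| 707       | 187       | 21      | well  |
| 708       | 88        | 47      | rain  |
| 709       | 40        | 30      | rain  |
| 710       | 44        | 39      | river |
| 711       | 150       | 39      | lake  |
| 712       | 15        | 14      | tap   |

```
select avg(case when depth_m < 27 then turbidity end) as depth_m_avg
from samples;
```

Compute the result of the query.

sample_id=700: ✗
sample_id=701: ✓ → 182
sample_id=702: ✗
sample_id=703: ✓ → 16
sample_id=704: ✓ → 128
sample_id=705: ✗
sample_id=706: ✓ → 197
sample_id=707: ✓ → 187
sample_id=708: ✗
sample_id=709: ✗
sample_id=710: ✗
sample_id=711: ✗
sample_id=712: ✓ → 15
depth_m_avg = (182 + 16 + 128 + 197 + 187 + 15) / 6 = 120.8333333333

120.8333333333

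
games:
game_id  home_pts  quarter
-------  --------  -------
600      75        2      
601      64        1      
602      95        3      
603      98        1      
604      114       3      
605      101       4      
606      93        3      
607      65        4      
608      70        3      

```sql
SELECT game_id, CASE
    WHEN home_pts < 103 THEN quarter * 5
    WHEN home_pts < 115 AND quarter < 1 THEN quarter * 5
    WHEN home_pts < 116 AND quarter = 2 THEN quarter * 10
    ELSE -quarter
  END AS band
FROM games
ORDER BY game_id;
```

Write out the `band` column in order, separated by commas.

game_id=600: home_pts < 103 → 10
game_id=601: home_pts < 103 → 5
game_id=602: home_pts < 103 → 15
game_id=603: home_pts < 103 → 5
game_id=604: ELSE → -3
game_id=605: home_pts < 103 → 20
game_id=606: home_pts < 103 → 15
game_id=607: home_pts < 103 → 20
game_id=608: home_pts < 103 → 15

10, 5, 15, 5, -3, 20, 15, 20, 15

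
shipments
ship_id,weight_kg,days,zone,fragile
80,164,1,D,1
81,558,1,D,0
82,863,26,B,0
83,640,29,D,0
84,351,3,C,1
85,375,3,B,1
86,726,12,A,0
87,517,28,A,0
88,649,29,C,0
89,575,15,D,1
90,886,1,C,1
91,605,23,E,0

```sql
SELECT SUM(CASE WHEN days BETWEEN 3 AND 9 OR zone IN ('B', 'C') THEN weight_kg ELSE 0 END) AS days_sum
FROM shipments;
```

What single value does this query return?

3124

ship_id=80: ✗
ship_id=81: ✗
ship_id=82: ✓ → 863
ship_id=83: ✗
ship_id=84: ✓ → 351
ship_id=85: ✓ → 375
ship_id=86: ✗
ship_id=87: ✗
ship_id=88: ✓ → 649
ship_id=89: ✗
ship_id=90: ✓ → 886
ship_id=91: ✗
days_sum = 863 + 351 + 375 + 649 + 886 = 3124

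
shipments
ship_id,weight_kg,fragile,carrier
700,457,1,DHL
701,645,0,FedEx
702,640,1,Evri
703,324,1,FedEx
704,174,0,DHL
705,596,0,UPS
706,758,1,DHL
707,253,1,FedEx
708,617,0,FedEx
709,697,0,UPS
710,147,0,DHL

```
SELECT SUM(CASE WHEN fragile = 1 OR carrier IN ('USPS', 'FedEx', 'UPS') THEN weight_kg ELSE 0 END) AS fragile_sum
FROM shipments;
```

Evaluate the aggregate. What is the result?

ship_id=700: ✓ → 457
ship_id=701: ✓ → 645
ship_id=702: ✓ → 640
ship_id=703: ✓ → 324
ship_id=704: ✗
ship_id=705: ✓ → 596
ship_id=706: ✓ → 758
ship_id=707: ✓ → 253
ship_id=708: ✓ → 617
ship_id=709: ✓ → 697
ship_id=710: ✗
fragile_sum = 457 + 645 + 640 + 324 + 596 + 758 + 253 + 617 + 697 = 4987

4987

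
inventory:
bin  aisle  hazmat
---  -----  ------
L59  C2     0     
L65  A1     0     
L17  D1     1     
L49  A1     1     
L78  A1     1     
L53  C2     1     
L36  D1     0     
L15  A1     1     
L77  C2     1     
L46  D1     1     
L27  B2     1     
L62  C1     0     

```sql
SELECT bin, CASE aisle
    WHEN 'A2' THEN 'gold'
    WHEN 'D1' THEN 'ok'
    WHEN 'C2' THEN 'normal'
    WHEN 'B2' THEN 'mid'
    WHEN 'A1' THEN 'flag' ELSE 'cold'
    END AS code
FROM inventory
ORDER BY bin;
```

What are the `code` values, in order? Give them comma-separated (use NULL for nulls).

bin=L15: aisle='A1' → flag
bin=L17: aisle='D1' → ok
bin=L27: aisle='B2' → mid
bin=L36: aisle='D1' → ok
bin=L46: aisle='D1' → ok
bin=L49: aisle='A1' → flag
bin=L53: aisle='C2' → normal
bin=L59: aisle='C2' → normal
bin=L62: ELSE → cold
bin=L65: aisle='A1' → flag
bin=L77: aisle='C2' → normal
bin=L78: aisle='A1' → flag

flag, ok, mid, ok, ok, flag, normal, normal, cold, flag, normal, flag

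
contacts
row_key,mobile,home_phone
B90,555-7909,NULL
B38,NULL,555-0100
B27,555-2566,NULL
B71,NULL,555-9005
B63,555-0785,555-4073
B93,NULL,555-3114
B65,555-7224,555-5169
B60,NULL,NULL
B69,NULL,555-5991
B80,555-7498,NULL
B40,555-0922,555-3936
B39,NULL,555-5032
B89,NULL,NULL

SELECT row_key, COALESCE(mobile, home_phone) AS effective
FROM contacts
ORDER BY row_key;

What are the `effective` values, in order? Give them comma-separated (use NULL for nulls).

row_key=B27: mobile=555-2566 → 555-2566
row_key=B38: mobile=NULL, home_phone=555-0100 → 555-0100
row_key=B39: mobile=NULL, home_phone=555-5032 → 555-5032
row_key=B40: mobile=555-0922 → 555-0922
row_key=B60: mobile=NULL, home_phone=NULL (all NULL) → NULL
row_key=B63: mobile=555-0785 → 555-0785
row_key=B65: mobile=555-7224 → 555-7224
row_key=B69: mobile=NULL, home_phone=555-5991 → 555-5991
row_key=B71: mobile=NULL, home_phone=555-9005 → 555-9005
row_key=B80: mobile=555-7498 → 555-7498
row_key=B89: mobile=NULL, home_phone=NULL (all NULL) → NULL
row_key=B90: mobile=555-7909 → 555-7909
row_key=B93: mobile=NULL, home_phone=555-3114 → 555-3114

555-2566, 555-0100, 555-5032, 555-0922, NULL, 555-0785, 555-7224, 555-5991, 555-9005, 555-7498, NULL, 555-7909, 555-3114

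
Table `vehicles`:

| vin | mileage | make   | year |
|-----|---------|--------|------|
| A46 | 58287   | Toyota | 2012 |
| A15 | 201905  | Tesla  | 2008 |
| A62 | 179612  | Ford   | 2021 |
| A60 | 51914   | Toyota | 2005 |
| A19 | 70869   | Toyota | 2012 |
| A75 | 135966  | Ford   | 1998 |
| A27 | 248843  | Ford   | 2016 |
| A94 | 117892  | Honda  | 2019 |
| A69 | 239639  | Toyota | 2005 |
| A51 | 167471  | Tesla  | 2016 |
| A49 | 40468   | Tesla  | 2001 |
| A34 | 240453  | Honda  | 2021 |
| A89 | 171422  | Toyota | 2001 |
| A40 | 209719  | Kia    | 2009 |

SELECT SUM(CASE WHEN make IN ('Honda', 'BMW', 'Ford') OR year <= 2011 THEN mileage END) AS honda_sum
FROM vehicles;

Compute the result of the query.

1837833

vin=A46: ✗
vin=A15: ✓ → 201905
vin=A62: ✓ → 179612
vin=A60: ✓ → 51914
vin=A19: ✗
vin=A75: ✓ → 135966
vin=A27: ✓ → 248843
vin=A94: ✓ → 117892
vin=A69: ✓ → 239639
vin=A51: ✗
vin=A49: ✓ → 40468
vin=A34: ✓ → 240453
vin=A89: ✓ → 171422
vin=A40: ✓ → 209719
honda_sum = 201905 + 179612 + 51914 + 135966 + 248843 + 117892 + 239639 + 40468 + 240453 + 171422 + 209719 = 1837833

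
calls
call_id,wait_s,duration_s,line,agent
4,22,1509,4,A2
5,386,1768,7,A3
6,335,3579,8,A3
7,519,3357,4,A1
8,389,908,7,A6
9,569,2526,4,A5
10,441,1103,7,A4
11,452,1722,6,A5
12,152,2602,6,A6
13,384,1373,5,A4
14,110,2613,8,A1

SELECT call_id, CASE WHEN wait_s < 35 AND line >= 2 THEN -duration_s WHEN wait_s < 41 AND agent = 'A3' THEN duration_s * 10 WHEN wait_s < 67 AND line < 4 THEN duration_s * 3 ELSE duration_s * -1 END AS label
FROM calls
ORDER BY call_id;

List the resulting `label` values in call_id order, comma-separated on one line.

-1509, -1768, -3579, -3357, -908, -2526, -1103, -1722, -2602, -1373, -2613

call_id=4: wait_s < 35 AND line >= 2 → -1509
call_id=5: ELSE → -1768
call_id=6: ELSE → -3579
call_id=7: ELSE → -3357
call_id=8: ELSE → -908
call_id=9: ELSE → -2526
call_id=10: ELSE → -1103
call_id=11: ELSE → -1722
call_id=12: ELSE → -2602
call_id=13: ELSE → -1373
call_id=14: ELSE → -2613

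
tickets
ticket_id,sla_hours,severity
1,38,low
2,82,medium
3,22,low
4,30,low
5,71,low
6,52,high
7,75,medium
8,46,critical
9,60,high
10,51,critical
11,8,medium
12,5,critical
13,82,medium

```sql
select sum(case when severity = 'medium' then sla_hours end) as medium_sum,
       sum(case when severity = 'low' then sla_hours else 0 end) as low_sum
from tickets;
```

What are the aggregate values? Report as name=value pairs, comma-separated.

[medium_sum: severity = 'medium']
ticket_id=1: ✗
ticket_id=2: ✓ → 82
ticket_id=3: ✗
ticket_id=4: ✗
ticket_id=5: ✗
ticket_id=6: ✗
ticket_id=7: ✓ → 75
ticket_id=8: ✗
ticket_id=9: ✗
ticket_id=10: ✗
ticket_id=11: ✓ → 8
ticket_id=12: ✗
ticket_id=13: ✓ → 82
medium_sum = 82 + 75 + 8 + 82 = 247
—
[low_sum: severity = 'low']
ticket_id=1: ✓ → 38
ticket_id=2: ✗
ticket_id=3: ✓ → 22
ticket_id=4: ✓ → 30
ticket_id=5: ✓ → 71
ticket_id=6: ✗
ticket_id=7: ✗
ticket_id=8: ✗
ticket_id=9: ✗
ticket_id=10: ✗
ticket_id=11: ✗
ticket_id=12: ✗
ticket_id=13: ✗
low_sum = 38 + 22 + 30 + 71 = 161

medium_sum=247, low_sum=161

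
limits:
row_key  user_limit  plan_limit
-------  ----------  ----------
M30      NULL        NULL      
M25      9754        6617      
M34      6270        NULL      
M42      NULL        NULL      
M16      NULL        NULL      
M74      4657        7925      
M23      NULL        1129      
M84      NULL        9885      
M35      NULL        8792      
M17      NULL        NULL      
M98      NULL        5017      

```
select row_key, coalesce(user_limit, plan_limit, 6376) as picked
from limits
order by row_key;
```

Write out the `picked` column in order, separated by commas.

row_key=M16: user_limit=NULL, plan_limit=NULL, → literal 6376 → 6376
row_key=M17: user_limit=NULL, plan_limit=NULL, → literal 6376 → 6376
row_key=M23: user_limit=NULL, plan_limit=1129 → 1129
row_key=M25: user_limit=9754 → 9754
row_key=M30: user_limit=NULL, plan_limit=NULL, → literal 6376 → 6376
row_key=M34: user_limit=6270 → 6270
row_key=M35: user_limit=NULL, plan_limit=8792 → 8792
row_key=M42: user_limit=NULL, plan_limit=NULL, → literal 6376 → 6376
row_key=M74: user_limit=4657 → 4657
row_key=M84: user_limit=NULL, plan_limit=9885 → 9885
row_key=M98: user_limit=NULL, plan_limit=5017 → 5017

6376, 6376, 1129, 9754, 6376, 6270, 8792, 6376, 4657, 9885, 5017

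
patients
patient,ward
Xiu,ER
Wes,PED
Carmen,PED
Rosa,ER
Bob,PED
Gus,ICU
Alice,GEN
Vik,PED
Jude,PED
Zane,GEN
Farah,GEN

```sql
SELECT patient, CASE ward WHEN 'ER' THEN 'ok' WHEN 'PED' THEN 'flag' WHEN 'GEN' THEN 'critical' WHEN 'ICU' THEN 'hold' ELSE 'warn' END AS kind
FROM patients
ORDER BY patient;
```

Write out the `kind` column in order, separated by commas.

patient=Alice: ward='GEN' → critical
patient=Bob: ward='PED' → flag
patient=Carmen: ward='PED' → flag
patient=Farah: ward='GEN' → critical
patient=Gus: ward='ICU' → hold
patient=Jude: ward='PED' → flag
patient=Rosa: ward='ER' → ok
patient=Vik: ward='PED' → flag
patient=Wes: ward='PED' → flag
patient=Xiu: ward='ER' → ok
patient=Zane: ward='GEN' → critical

critical, flag, flag, critical, hold, flag, ok, flag, flag, ok, critical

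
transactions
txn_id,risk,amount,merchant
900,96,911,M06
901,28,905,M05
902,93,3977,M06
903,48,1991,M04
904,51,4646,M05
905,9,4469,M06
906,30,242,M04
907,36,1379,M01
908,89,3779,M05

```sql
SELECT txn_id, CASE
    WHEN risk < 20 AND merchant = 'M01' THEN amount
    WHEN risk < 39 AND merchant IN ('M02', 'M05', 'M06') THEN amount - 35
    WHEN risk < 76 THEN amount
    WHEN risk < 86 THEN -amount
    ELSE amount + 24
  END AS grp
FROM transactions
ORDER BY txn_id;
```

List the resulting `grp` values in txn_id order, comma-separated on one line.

txn_id=900: ELSE → 935
txn_id=901: risk < 39 AND merchant IN ('M02', 'M05', 'M06') → 870
txn_id=902: ELSE → 4001
txn_id=903: risk < 76 → 1991
txn_id=904: risk < 76 → 4646
txn_id=905: risk < 39 AND merchant IN ('M02', 'M05', 'M06') → 4434
txn_id=906: risk < 76 → 242
txn_id=907: risk < 76 → 1379
txn_id=908: ELSE → 3803

935, 870, 4001, 1991, 4646, 4434, 242, 1379, 3803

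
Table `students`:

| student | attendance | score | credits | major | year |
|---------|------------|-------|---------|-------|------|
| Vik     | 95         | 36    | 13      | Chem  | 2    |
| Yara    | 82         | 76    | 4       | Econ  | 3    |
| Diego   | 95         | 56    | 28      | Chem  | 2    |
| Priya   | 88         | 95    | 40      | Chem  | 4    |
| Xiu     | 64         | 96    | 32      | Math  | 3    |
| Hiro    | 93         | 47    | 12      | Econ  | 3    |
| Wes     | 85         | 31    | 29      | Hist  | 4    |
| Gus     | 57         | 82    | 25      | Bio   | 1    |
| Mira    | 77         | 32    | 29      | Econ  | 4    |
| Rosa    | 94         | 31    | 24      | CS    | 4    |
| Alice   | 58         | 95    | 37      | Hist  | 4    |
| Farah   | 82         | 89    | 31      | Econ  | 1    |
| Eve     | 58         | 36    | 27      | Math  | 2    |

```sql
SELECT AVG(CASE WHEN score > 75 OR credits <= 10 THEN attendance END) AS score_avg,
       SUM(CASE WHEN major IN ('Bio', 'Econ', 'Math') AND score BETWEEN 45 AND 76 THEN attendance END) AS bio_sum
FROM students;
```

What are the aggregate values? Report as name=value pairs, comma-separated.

score_avg=71.8333333333, bio_sum=175

[score_avg: score > 75 OR credits <= 10]
student=Vik: ✗
student=Yara: ✓ → 82
student=Diego: ✗
student=Priya: ✓ → 88
student=Xiu: ✓ → 64
student=Hiro: ✗
student=Wes: ✗
student=Gus: ✓ → 57
student=Mira: ✗
student=Rosa: ✗
student=Alice: ✓ → 58
student=Farah: ✓ → 82
student=Eve: ✗
score_avg = (82 + 88 + 64 + 57 + 58 + 82) / 6 = 71.8333333333
—
[bio_sum: major IN ('Bio', 'Econ', 'Math') AND score BETWEEN 45 AND 76]
student=Vik: ✗
student=Yara: ✓ → 82
student=Diego: ✗
student=Priya: ✗
student=Xiu: ✗
student=Hiro: ✓ → 93
student=Wes: ✗
student=Gus: ✗
student=Mira: ✗
student=Rosa: ✗
student=Alice: ✗
student=Farah: ✗
student=Eve: ✗
bio_sum = 82 + 93 = 175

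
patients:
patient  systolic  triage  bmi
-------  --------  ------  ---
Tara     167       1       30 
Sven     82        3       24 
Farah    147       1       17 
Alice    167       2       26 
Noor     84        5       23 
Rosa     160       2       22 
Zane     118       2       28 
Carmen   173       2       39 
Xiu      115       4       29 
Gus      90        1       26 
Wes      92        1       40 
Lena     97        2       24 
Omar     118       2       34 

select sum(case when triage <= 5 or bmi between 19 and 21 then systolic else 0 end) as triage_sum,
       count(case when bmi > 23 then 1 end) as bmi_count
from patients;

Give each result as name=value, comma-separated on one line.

triage_sum=1610, bmi_count=10

[triage_sum: triage <= 5 or bmi between 19 and 21]
patient=Tara: ✓ → 167
patient=Sven: ✓ → 82
patient=Farah: ✓ → 147
patient=Alice: ✓ → 167
patient=Noor: ✓ → 84
patient=Rosa: ✓ → 160
patient=Zane: ✓ → 118
patient=Carmen: ✓ → 173
patient=Xiu: ✓ → 115
patient=Gus: ✓ → 90
patient=Wes: ✓ → 92
patient=Lena: ✓ → 97
patient=Omar: ✓ → 118
triage_sum = 167 + 82 + 147 + 167 + 84 + 160 + 118 + 173 + 115 + 90 + 92 + 97 + 118 = 1610
—
[bmi_count: bmi > 23]
patient=Tara: ✓ → 1
patient=Sven: ✓ → 1
patient=Farah: ✗
patient=Alice: ✓ → 1
patient=Noor: ✗
patient=Rosa: ✗
patient=Zane: ✓ → 1
patient=Carmen: ✓ → 1
patient=Xiu: ✓ → 1
patient=Gus: ✓ → 1
patient=Wes: ✓ → 1
patient=Lena: ✓ → 1
patient=Omar: ✓ → 1
bmi_count = COUNT(1, 1, 1, 1, 1, 1, 1, 1, 1, 1) = 10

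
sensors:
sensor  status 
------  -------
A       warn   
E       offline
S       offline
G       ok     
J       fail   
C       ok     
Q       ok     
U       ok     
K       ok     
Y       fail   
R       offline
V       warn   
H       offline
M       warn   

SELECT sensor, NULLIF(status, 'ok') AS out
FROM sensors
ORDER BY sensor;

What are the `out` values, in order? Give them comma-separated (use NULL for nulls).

warn, NULL, offline, NULL, offline, fail, NULL, warn, NULL, offline, offline, NULL, warn, fail

sensor=A: status=warn vs ok: differ → warn
sensor=C: status=ok vs ok: equal → NULL
sensor=E: status=offline vs ok: differ → offline
sensor=G: status=ok vs ok: equal → NULL
sensor=H: status=offline vs ok: differ → offline
sensor=J: status=fail vs ok: differ → fail
sensor=K: status=ok vs ok: equal → NULL
sensor=M: status=warn vs ok: differ → warn
sensor=Q: status=ok vs ok: equal → NULL
sensor=R: status=offline vs ok: differ → offline
sensor=S: status=offline vs ok: differ → offline
sensor=U: status=ok vs ok: equal → NULL
sensor=V: status=warn vs ok: differ → warn
sensor=Y: status=fail vs ok: differ → fail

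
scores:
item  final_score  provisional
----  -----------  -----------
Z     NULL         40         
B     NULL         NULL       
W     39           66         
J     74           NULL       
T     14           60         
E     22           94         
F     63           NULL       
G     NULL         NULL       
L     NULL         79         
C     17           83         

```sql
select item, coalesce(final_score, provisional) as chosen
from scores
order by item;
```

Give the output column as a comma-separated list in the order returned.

NULL, 17, 22, 63, NULL, 74, 79, 14, 39, 40

item=B: final_score=NULL, provisional=NULL (all NULL) → NULL
item=C: final_score=17 → 17
item=E: final_score=22 → 22
item=F: final_score=63 → 63
item=G: final_score=NULL, provisional=NULL (all NULL) → NULL
item=J: final_score=74 → 74
item=L: final_score=NULL, provisional=79 → 79
item=T: final_score=14 → 14
item=W: final_score=39 → 39
item=Z: final_score=NULL, provisional=40 → 40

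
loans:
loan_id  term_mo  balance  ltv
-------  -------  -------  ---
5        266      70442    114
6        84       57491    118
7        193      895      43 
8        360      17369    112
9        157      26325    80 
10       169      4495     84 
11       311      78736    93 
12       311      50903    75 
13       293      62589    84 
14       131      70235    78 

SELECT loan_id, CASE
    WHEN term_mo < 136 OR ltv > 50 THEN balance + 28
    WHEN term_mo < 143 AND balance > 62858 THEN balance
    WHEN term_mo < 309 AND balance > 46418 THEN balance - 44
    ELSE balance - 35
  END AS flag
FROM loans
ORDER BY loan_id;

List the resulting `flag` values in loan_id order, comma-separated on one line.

loan_id=5: term_mo < 136 OR ltv > 50 → 70470
loan_id=6: term_mo < 136 OR ltv > 50 → 57519
loan_id=7: ELSE → 860
loan_id=8: term_mo < 136 OR ltv > 50 → 17397
loan_id=9: term_mo < 136 OR ltv > 50 → 26353
loan_id=10: term_mo < 136 OR ltv > 50 → 4523
loan_id=11: term_mo < 136 OR ltv > 50 → 78764
loan_id=12: term_mo < 136 OR ltv > 50 → 50931
loan_id=13: term_mo < 136 OR ltv > 50 → 62617
loan_id=14: term_mo < 136 OR ltv > 50 → 70263

70470, 57519, 860, 17397, 26353, 4523, 78764, 50931, 62617, 70263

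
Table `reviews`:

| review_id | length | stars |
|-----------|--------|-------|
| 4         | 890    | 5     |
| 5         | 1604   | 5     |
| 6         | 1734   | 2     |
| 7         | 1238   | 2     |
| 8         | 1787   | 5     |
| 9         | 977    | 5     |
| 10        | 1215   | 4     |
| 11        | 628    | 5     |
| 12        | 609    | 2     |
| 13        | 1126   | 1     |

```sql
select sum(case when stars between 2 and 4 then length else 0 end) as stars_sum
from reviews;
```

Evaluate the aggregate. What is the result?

review_id=4: ✗
review_id=5: ✗
review_id=6: ✓ → 1734
review_id=7: ✓ → 1238
review_id=8: ✗
review_id=9: ✗
review_id=10: ✓ → 1215
review_id=11: ✗
review_id=12: ✓ → 609
review_id=13: ✗
stars_sum = 1734 + 1238 + 1215 + 609 = 4796

4796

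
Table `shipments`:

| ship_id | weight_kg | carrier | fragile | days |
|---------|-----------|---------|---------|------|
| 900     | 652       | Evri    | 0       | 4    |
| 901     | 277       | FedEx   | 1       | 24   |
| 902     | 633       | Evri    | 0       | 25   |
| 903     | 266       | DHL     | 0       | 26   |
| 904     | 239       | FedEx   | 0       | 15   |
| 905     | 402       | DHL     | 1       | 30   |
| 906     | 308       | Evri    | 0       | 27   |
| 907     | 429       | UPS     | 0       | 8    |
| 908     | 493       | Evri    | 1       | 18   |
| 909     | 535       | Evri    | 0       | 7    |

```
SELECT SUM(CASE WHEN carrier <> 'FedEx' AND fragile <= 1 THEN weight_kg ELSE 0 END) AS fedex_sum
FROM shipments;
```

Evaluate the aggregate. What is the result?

3718

ship_id=900: ✓ → 652
ship_id=901: ✗
ship_id=902: ✓ → 633
ship_id=903: ✓ → 266
ship_id=904: ✗
ship_id=905: ✓ → 402
ship_id=906: ✓ → 308
ship_id=907: ✓ → 429
ship_id=908: ✓ → 493
ship_id=909: ✓ → 535
fedex_sum = 652 + 633 + 266 + 402 + 308 + 429 + 493 + 535 = 3718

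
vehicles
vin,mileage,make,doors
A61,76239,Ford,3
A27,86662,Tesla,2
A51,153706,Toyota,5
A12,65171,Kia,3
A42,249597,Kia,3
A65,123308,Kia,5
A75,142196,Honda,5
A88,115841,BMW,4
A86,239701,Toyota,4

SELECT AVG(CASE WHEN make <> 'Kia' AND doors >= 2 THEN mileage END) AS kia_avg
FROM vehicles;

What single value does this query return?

vin=A61: ✓ → 76239
vin=A27: ✓ → 86662
vin=A51: ✓ → 153706
vin=A12: ✗
vin=A42: ✗
vin=A65: ✗
vin=A75: ✓ → 142196
vin=A88: ✓ → 115841
vin=A86: ✓ → 239701
kia_avg = (76239 + 86662 + 153706 + 142196 + 115841 + 239701) / 6 = 135724.1666666667

135724.1666666667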